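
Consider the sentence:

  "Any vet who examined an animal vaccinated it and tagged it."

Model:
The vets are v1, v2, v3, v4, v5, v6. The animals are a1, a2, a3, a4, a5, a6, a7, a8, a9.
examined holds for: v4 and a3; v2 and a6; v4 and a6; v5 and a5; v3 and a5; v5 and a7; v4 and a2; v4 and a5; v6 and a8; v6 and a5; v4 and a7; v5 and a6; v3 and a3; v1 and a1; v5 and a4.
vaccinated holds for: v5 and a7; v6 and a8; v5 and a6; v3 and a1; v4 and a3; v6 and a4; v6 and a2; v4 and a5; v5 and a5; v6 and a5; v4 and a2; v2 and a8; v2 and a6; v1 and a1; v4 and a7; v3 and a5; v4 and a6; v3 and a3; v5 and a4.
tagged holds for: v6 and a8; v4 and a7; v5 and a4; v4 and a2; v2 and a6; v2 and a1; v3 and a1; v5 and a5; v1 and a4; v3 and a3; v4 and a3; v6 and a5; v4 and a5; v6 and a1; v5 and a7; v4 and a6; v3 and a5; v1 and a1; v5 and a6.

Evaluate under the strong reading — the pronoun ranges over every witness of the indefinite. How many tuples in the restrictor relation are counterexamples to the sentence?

"it" takes "an animal" as antecedent — a donkey pronoun bound across the clause boundary.
Strong reading: for every (v,a) with examined(v,a), vaccinated(v,a) ∧ tagged(v,a).
Restrictor pairs: (v1,a1) ✓  (v2,a6) ✓  (v3,a3) ✓  (v3,a5) ✓  (v4,a2) ✓  (v4,a3) ✓  (v4,a5) ✓  (v4,a6) ✓  (v4,a7) ✓  (v5,a4) ✓  (v5,a5) ✓  (v5,a6) ✓  (v5,a7) ✓  (v6,a5) ✓  (v6,a8) ✓
Counterexamples (restrictor pairs failing the scope): 0.

0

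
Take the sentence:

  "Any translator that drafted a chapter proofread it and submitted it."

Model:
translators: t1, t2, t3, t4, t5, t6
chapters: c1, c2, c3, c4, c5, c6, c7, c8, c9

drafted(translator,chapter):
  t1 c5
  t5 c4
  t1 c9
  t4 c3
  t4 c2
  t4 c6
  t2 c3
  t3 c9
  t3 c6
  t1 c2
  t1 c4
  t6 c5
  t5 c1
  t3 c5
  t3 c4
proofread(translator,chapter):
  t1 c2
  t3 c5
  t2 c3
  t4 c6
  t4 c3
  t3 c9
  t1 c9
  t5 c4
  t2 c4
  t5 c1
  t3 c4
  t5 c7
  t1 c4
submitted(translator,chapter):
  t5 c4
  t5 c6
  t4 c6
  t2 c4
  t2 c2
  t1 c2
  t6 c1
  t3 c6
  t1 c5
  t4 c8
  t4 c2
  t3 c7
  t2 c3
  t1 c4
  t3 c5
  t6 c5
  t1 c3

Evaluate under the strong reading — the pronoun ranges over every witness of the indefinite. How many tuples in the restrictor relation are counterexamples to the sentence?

"it" takes "a chapter" as antecedent — a donkey pronoun bound across the clause boundary.
Strong reading: for every (t,c) with drafted(t,c), proofread(t,c) ∧ submitted(t,c).
Restrictor pairs: (t1,c2) ✓  (t1,c4) ✓  (t1,c5) ✗  (t1,c9) ✗  (t2,c3) ✓  (t3,c4) ✗  (t3,c5) ✓  (t3,c6) ✗  (t3,c9) ✗  (t4,c2) ✗  (t4,c3) ✗  (t4,c6) ✓  (t5,c1) ✗  (t5,c4) ✓  (t6,c5) ✗
Counterexamples (restrictor pairs failing the scope): 9.

9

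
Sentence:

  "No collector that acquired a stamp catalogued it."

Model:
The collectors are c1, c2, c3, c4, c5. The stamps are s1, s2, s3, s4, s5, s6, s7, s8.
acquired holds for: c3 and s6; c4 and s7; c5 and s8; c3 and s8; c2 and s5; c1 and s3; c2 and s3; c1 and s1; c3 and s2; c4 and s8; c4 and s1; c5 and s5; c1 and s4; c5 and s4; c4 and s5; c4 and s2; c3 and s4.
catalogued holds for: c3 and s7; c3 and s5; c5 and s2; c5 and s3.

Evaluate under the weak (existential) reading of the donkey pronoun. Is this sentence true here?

"it" takes "a stamp" as antecedent — a donkey pronoun bound across the clause boundary.
Truth condition: for no (c,s) with acquired(c,s) does catalogued(c,s) hold.
Restrictor pairs — does the scope hold? (c1,s1):fails  (c1,s3):fails  (c1,s4):fails  (c2,s3):fails  (c2,s5):fails  (c3,s2):fails  (c3,s4):fails  (c3,s6):fails  (c3,s8):fails  (c4,s1):fails  (c4,s2):fails  (c4,s5):fails  (c4,s7):fails  (c4,s8):fails  (c5,s4):fails  (c5,s5):fails  (c5,s8):fails
Scope holds for no restrictor pair, so the sentence is true.

True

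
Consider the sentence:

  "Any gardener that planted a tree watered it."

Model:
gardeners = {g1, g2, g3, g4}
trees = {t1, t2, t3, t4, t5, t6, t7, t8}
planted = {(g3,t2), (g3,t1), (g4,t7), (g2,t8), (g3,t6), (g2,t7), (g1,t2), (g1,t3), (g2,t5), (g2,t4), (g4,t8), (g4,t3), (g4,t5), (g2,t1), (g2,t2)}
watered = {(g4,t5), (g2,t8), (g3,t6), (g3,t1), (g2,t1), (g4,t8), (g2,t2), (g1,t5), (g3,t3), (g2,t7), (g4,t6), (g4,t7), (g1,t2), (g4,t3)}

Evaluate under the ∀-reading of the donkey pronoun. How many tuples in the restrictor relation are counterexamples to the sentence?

"it" takes "a tree" as antecedent — a donkey pronoun bound across the clause boundary.
Strong reading: for every (g,t) with planted(g,t), watered(g,t).
Restrictor pairs: (g1,t2) ✓  (g1,t3) ✗  (g2,t1) ✓  (g2,t2) ✓  (g2,t4) ✗  (g2,t5) ✗  (g2,t7) ✓  (g2,t8) ✓  (g3,t1) ✓  (g3,t2) ✗  (g3,t6) ✓  (g4,t3) ✓  (g4,t5) ✓  (g4,t7) ✓  (g4,t8) ✓
Counterexamples (restrictor pairs failing the scope): 4.

4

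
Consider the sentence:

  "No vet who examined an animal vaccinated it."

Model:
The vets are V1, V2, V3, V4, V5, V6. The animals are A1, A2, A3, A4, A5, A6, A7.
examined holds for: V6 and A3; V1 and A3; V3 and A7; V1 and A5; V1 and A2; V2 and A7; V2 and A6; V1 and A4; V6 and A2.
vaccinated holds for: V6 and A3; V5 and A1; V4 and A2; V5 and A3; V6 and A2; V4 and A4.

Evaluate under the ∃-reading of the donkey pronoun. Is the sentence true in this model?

False

"it" takes "an animal" as antecedent — a donkey pronoun bound across the clause boundary.
Truth condition: for no (v,a) with examined(v,a) does vaccinated(v,a) hold.
Restrictor pairs — does the scope hold? (V1,A2):fails  (V1,A3):fails  (V1,A4):fails  (V1,A5):fails  (V2,A6):fails  (V2,A7):fails  (V3,A7):fails  (V6,A2):holds  (V6,A3):holds
Scope holds for 2 pair(s), so the sentence is false.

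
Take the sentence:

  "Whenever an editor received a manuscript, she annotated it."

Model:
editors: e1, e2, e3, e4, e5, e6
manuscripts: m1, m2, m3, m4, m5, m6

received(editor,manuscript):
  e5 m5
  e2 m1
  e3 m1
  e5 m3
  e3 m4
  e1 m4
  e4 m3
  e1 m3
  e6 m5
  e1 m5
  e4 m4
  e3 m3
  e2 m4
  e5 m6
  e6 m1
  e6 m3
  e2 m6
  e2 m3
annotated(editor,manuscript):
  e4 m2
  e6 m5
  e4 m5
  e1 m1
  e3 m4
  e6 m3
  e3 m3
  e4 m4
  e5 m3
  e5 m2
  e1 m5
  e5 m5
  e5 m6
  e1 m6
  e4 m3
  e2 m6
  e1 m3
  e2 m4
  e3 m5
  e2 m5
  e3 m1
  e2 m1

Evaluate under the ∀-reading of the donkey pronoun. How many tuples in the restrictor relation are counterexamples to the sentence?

3

"it" takes "a manuscript" as antecedent — a donkey pronoun bound across the clause boundary.
Strong reading: for every (e,m) with received(e,m), annotated(e,m).
Restrictor pairs: (e1,m3) ✓  (e1,m4) ✗  (e1,m5) ✓  (e2,m1) ✓  (e2,m3) ✗  (e2,m4) ✓  (e2,m6) ✓  (e3,m1) ✓  (e3,m3) ✓  (e3,m4) ✓  (e4,m3) ✓  (e4,m4) ✓  (e5,m3) ✓  (e5,m5) ✓  (e5,m6) ✓  (e6,m1) ✗  (e6,m3) ✓  (e6,m5) ✓
Counterexamples (restrictor pairs failing the scope): 3.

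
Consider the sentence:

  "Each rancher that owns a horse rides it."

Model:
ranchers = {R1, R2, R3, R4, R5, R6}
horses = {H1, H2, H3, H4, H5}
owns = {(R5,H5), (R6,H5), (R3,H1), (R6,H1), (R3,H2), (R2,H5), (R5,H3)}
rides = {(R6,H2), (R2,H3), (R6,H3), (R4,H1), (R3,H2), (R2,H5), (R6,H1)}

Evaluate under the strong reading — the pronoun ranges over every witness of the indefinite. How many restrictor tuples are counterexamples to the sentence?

"it" takes "a horse" as antecedent — a donkey pronoun bound across the clause boundary.
Strong reading: for every (r,h) with owns(r,h), rides(r,h).
Restrictor pairs: (R2,H5) ✓  (R3,H1) ✗  (R3,H2) ✓  (R5,H3) ✗  (R5,H5) ✗  (R6,H1) ✓  (R6,H5) ✗
Counterexamples (restrictor pairs failing the scope): 4.

4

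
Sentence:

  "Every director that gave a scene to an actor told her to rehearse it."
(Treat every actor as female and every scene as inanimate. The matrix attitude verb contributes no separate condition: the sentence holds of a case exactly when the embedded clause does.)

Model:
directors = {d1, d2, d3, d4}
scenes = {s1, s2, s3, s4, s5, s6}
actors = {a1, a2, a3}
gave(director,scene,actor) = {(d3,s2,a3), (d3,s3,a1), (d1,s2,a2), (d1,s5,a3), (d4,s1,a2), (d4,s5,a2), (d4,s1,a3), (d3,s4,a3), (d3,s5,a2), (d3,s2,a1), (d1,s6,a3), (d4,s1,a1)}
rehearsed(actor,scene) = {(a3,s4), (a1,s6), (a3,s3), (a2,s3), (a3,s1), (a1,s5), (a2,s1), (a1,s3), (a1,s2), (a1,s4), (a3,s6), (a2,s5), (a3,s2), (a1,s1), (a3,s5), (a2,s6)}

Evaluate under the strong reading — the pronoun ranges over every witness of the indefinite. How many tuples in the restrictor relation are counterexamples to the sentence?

1

"her" takes "an actor" as antecedent and "it" takes "a scene"; both are donkey pronouns co-varying with the restrictor.
Strong reading: for every (d,s,a) with gave(d,s,a), rehearsed(a,s).
Restrictor triples: (d1,s2,a2)→rehearsed(a2,s2) ✗  (d1,s5,a3)→rehearsed(a3,s5) ✓  (d1,s6,a3)→rehearsed(a3,s6) ✓  (d3,s2,a1)→rehearsed(a1,s2) ✓  (d3,s2,a3)→rehearsed(a3,s2) ✓  (d3,s3,a1)→rehearsed(a1,s3) ✓  (d3,s4,a3)→rehearsed(a3,s4) ✓  (d3,s5,a2)→rehearsed(a2,s5) ✓  (d4,s1,a1)→rehearsed(a1,s1) ✓  (d4,s1,a2)→rehearsed(a2,s1) ✓  (d4,s1,a3)→rehearsed(a3,s1) ✓  (d4,s5,a2)→rehearsed(a2,s5) ✓
Counterexamples (restrictor triples failing the scope): 1.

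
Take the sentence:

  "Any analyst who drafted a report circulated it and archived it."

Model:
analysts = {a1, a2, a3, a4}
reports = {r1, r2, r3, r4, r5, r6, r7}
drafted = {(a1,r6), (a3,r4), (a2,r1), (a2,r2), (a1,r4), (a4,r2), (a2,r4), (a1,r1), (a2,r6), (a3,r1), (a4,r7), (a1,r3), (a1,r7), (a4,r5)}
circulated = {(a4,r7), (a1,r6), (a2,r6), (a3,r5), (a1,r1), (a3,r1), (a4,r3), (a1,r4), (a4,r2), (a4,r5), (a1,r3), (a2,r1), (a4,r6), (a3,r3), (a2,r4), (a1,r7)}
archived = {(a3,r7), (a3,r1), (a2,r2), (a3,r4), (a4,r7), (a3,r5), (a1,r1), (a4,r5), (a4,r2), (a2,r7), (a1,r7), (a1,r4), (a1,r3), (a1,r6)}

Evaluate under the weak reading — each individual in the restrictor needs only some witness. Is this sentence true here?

False

"it" takes "a report" as antecedent — a donkey pronoun bound across the clause boundary.
Weak reading: every analyst a with some drafted-report has at least one drafted-report r such that circulated(a,r) ∧ archived(a,r).
Per analyst: a1:✓  a2:✗  a3:✓  a4:✓
a2 has no witness among its drafted-reports.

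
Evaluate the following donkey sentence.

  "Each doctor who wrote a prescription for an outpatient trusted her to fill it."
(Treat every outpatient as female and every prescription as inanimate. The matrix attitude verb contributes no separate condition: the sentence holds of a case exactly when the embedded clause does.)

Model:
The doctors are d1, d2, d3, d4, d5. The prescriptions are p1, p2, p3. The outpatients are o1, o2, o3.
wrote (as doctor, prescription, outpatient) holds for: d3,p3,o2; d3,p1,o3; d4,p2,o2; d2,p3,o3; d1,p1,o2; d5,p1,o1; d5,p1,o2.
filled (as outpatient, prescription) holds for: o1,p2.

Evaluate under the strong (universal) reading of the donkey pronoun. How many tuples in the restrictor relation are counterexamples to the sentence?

7

"her" takes "an outpatient" as antecedent and "it" takes "a prescription"; both are donkey pronouns co-varying with the restrictor.
Strong reading: for every (d,p,o) with wrote(d,p,o), filled(o,p).
Restrictor triples: (d1,p1,o2)→filled(o2,p1) ✗  (d2,p3,o3)→filled(o3,p3) ✗  (d3,p1,o3)→filled(o3,p1) ✗  (d3,p3,o2)→filled(o2,p3) ✗  (d4,p2,o2)→filled(o2,p2) ✗  (d5,p1,o1)→filled(o1,p1) ✗  (d5,p1,o2)→filled(o2,p1) ✗
Counterexamples (restrictor triples failing the scope): 7.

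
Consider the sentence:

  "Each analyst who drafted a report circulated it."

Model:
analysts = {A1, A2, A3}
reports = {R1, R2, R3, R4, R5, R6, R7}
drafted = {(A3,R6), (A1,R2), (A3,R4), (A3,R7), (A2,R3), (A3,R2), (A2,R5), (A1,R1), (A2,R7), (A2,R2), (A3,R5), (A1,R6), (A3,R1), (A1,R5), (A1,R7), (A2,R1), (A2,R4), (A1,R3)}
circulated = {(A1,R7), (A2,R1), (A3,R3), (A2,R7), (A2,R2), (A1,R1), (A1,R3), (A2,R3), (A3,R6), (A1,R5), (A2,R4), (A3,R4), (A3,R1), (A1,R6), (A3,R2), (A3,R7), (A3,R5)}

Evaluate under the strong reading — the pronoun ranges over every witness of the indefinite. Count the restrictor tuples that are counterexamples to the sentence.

"it" takes "a report" as antecedent — a donkey pronoun bound across the clause boundary.
Strong reading: for every (a,r) with drafted(a,r), circulated(a,r).
Restrictor pairs: (A1,R1) ✓  (A1,R2) ✗  (A1,R3) ✓  (A1,R5) ✓  (A1,R6) ✓  (A1,R7) ✓  (A2,R1) ✓  (A2,R2) ✓  (A2,R3) ✓  (A2,R4) ✓  (A2,R5) ✗  (A2,R7) ✓  (A3,R1) ✓  (A3,R2) ✓  (A3,R4) ✓  (A3,R5) ✓  (A3,R6) ✓  (A3,R7) ✓
Counterexamples (restrictor pairs failing the scope): 2.

2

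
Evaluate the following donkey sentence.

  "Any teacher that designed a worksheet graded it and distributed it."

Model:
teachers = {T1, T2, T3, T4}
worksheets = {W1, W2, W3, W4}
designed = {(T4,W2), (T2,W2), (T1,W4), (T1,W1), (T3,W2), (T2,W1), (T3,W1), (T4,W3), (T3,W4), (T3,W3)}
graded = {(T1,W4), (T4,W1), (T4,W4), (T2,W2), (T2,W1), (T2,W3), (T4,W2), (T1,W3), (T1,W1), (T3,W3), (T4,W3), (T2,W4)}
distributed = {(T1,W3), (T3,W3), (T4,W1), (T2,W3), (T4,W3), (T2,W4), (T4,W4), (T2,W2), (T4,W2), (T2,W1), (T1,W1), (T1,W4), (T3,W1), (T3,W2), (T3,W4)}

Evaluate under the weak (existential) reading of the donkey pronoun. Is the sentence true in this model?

"it" takes "a worksheet" as antecedent — a donkey pronoun bound across the clause boundary.
Weak reading: every teacher t with some designed-worksheet has at least one designed-worksheet w such that graded(t,w) ∧ distributed(t,w).
Per teacher: T1:✓  T2:✓  T3:✓  T4:✓
Every teacher in the restrictor has a witness.

True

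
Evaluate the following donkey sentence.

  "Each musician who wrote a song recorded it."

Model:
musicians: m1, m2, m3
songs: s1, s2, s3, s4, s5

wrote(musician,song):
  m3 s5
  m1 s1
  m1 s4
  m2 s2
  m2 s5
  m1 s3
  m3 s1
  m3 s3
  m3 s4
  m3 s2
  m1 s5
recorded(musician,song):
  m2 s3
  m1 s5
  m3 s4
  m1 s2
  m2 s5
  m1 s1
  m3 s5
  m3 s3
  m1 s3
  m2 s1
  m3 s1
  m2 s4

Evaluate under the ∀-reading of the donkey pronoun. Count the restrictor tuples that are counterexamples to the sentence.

3

"it" takes "a song" as antecedent — a donkey pronoun bound across the clause boundary.
Strong reading: for every (m,s) with wrote(m,s), recorded(m,s).
Restrictor pairs: (m1,s1) ✓  (m1,s3) ✓  (m1,s4) ✗  (m1,s5) ✓  (m2,s2) ✗  (m2,s5) ✓  (m3,s1) ✓  (m3,s2) ✗  (m3,s3) ✓  (m3,s4) ✓  (m3,s5) ✓
Counterexamples (restrictor pairs failing the scope): 3.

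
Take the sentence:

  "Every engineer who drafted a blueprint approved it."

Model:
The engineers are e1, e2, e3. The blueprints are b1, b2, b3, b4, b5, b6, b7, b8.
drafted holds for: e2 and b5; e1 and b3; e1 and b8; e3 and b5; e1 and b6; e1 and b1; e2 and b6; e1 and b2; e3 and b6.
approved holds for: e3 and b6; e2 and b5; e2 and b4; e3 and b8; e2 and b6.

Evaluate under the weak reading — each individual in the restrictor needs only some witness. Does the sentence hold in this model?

"it" takes "a blueprint" as antecedent — a donkey pronoun bound across the clause boundary.
Weak reading: every engineer e with some drafted-blueprint has at least one drafted-blueprint b such that approved(e,b).
Per engineer: e1:✗  e2:✓  e3:✓
e1 has no witness among its drafted-blueprints.

False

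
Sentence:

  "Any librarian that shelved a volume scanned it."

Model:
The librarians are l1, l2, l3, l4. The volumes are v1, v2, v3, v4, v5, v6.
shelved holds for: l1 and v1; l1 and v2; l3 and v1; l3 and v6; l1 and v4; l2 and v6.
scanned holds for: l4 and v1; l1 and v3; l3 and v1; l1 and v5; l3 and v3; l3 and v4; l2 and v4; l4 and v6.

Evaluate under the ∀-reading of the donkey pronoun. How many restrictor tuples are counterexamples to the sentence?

"it" takes "a volume" as antecedent — a donkey pronoun bound across the clause boundary.
Strong reading: for every (l,v) with shelved(l,v), scanned(l,v).
Restrictor pairs: (l1,v1) ✗  (l1,v2) ✗  (l1,v4) ✗  (l2,v6) ✗  (l3,v1) ✓  (l3,v6) ✗
Counterexamples (restrictor pairs failing the scope): 5.

5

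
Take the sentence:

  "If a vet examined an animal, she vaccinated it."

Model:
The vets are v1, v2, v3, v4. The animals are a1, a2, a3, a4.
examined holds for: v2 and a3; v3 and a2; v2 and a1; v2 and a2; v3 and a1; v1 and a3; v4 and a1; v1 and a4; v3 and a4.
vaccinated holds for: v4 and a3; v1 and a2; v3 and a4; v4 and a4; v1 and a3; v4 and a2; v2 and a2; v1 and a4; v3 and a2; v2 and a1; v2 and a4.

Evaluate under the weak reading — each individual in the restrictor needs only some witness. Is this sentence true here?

"it" takes "an animal" as antecedent — a donkey pronoun bound across the clause boundary.
Weak reading: every vet v with some examined-animal has at least one examined-animal a such that vaccinated(v,a).
Per vet: v1:✓  v2:✓  v3:✓  v4:✗
v4 has no witness among its examined-animals.

False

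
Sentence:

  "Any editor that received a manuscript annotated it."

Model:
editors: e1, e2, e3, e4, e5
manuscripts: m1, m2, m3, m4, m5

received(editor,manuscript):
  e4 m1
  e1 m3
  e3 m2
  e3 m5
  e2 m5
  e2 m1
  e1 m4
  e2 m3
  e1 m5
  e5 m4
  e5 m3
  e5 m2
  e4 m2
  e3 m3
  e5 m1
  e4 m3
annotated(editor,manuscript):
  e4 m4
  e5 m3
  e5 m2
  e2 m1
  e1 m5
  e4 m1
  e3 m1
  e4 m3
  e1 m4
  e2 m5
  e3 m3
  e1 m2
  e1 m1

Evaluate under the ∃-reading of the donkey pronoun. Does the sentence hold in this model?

True

"it" takes "a manuscript" as antecedent — a donkey pronoun bound across the clause boundary.
Weak reading: every editor e with some received-manuscript has at least one received-manuscript m such that annotated(e,m).
Per editor: e1:✓  e2:✓  e3:✓  e4:✓  e5:✓
Every editor in the restrictor has a witness.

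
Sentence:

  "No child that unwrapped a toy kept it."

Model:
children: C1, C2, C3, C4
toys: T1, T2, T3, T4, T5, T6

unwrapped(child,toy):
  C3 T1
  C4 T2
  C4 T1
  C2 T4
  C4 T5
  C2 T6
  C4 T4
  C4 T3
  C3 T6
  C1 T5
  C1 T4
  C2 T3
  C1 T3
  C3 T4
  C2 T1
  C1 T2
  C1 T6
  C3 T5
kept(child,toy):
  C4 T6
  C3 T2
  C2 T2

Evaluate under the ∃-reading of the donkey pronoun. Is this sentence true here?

True

"it" takes "a toy" as antecedent — a donkey pronoun bound across the clause boundary.
Truth condition: for no (c,t) with unwrapped(c,t) does kept(c,t) hold.
Restrictor pairs — does the scope hold? (C1,T2):fails  (C1,T3):fails  (C1,T4):fails  (C1,T5):fails  (C1,T6):fails  (C2,T1):fails  (C2,T3):fails  (C2,T4):fails  (C2,T6):fails  (C3,T1):fails  (C3,T4):fails  (C3,T5):fails  (C3,T6):fails  (C4,T1):fails  (C4,T2):fails  (C4,T3):fails  (C4,T4):fails  (C4,T5):fails
Scope holds for no restrictor pair, so the sentence is true.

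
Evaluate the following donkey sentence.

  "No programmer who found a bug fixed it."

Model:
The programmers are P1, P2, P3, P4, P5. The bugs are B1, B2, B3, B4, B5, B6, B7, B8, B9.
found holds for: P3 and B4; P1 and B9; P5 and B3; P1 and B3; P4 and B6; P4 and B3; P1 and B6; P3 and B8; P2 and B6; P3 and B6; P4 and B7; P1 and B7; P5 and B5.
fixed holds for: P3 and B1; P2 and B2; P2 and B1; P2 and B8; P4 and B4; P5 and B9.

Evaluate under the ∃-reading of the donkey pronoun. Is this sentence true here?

True

"it" takes "a bug" as antecedent — a donkey pronoun bound across the clause boundary.
Truth condition: for no (p,b) with found(p,b) does fixed(p,b) hold.
Restrictor pairs — does the scope hold? (P1,B3):fails  (P1,B6):fails  (P1,B7):fails  (P1,B9):fails  (P2,B6):fails  (P3,B4):fails  (P3,B6):fails  (P3,B8):fails  (P4,B3):fails  (P4,B6):fails  (P4,B7):fails  (P5,B3):fails  (P5,B5):fails
Scope holds for no restrictor pair, so the sentence is true.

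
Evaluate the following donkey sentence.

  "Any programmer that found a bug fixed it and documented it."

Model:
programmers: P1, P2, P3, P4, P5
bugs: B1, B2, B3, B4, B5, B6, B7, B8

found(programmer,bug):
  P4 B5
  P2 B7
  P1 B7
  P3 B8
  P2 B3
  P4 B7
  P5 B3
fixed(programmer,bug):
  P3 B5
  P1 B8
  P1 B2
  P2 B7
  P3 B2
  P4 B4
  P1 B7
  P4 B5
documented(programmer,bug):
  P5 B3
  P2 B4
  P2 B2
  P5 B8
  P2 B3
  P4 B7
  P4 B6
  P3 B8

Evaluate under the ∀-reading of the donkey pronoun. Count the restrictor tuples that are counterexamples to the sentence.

7

"it" takes "a bug" as antecedent — a donkey pronoun bound across the clause boundary.
Strong reading: for every (p,b) with found(p,b), fixed(p,b) ∧ documented(p,b).
Restrictor pairs: (P1,B7) ✗  (P2,B3) ✗  (P2,B7) ✗  (P3,B8) ✗  (P4,B5) ✗  (P4,B7) ✗  (P5,B3) ✗
Counterexamples (restrictor pairs failing the scope): 7.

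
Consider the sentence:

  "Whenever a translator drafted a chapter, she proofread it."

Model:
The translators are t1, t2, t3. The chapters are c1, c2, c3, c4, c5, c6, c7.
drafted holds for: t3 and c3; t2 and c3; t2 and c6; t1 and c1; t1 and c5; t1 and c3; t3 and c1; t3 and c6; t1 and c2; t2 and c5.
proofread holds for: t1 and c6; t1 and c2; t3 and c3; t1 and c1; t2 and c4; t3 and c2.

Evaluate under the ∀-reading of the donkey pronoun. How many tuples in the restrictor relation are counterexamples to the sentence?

7

"it" takes "a chapter" as antecedent — a donkey pronoun bound across the clause boundary.
Strong reading: for every (t,c) with drafted(t,c), proofread(t,c).
Restrictor pairs: (t1,c1) ✓  (t1,c2) ✓  (t1,c3) ✗  (t1,c5) ✗  (t2,c3) ✗  (t2,c5) ✗  (t2,c6) ✗  (t3,c1) ✗  (t3,c3) ✓  (t3,c6) ✗
Counterexamples (restrictor pairs failing the scope): 7.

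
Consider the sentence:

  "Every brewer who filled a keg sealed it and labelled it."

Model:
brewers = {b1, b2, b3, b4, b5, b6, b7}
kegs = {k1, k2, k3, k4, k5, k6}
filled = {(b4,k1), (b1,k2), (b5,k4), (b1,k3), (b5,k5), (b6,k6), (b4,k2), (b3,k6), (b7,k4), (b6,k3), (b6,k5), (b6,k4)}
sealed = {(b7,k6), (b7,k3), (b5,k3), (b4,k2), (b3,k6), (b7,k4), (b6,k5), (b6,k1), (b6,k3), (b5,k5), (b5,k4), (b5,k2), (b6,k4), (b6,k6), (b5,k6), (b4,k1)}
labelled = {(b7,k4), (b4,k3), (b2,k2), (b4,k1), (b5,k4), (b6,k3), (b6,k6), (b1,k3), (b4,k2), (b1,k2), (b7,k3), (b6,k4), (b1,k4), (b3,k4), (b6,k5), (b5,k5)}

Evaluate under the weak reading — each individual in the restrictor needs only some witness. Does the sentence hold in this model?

"it" takes "a keg" as antecedent — a donkey pronoun bound across the clause boundary.
Weak reading: every brewer b with some filled-keg has at least one filled-keg k such that sealed(b,k) ∧ labelled(b,k).
Per brewer: b1:✗  b3:✗  b4:✓  b5:✓  b6:✓  b7:✓
b1 has no witness among its filled-kegs.

False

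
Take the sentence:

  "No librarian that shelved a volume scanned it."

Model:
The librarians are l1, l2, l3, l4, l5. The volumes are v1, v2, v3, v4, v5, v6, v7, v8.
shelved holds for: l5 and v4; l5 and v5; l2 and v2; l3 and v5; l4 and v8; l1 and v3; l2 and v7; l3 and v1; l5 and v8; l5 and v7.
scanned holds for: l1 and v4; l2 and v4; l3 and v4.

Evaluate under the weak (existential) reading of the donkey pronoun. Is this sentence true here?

True

"it" takes "a volume" as antecedent — a donkey pronoun bound across the clause boundary.
Truth condition: for no (l,v) with shelved(l,v) does scanned(l,v) hold.
Restrictor pairs — does the scope hold? (l1,v3):fails  (l2,v2):fails  (l2,v7):fails  (l3,v1):fails  (l3,v5):fails  (l4,v8):fails  (l5,v4):fails  (l5,v5):fails  (l5,v7):fails  (l5,v8):fails
Scope holds for no restrictor pair, so the sentence is true.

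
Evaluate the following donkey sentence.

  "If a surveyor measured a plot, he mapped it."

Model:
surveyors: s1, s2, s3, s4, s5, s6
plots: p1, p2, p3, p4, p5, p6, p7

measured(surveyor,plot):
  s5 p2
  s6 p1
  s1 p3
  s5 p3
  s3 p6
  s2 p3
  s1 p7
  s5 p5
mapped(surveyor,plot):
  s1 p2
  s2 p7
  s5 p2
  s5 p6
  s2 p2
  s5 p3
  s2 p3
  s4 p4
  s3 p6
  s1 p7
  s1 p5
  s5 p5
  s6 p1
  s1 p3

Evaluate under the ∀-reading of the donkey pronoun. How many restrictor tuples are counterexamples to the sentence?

"it" takes "a plot" as antecedent — a donkey pronoun bound across the clause boundary.
Strong reading: for every (s,p) with measured(s,p), mapped(s,p).
Restrictor pairs: (s1,p3) ✓  (s1,p7) ✓  (s2,p3) ✓  (s3,p6) ✓  (s5,p2) ✓  (s5,p3) ✓  (s5,p5) ✓  (s6,p1) ✓
Counterexamples (restrictor pairs failing the scope): 0.

0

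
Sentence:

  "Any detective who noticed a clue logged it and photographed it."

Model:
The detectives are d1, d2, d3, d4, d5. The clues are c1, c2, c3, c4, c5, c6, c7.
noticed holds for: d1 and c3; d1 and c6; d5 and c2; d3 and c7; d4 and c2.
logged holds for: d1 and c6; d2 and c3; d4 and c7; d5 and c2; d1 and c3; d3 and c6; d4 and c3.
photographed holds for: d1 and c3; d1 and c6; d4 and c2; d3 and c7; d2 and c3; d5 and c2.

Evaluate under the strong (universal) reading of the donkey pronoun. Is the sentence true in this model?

"it" takes "a clue" as antecedent — a donkey pronoun bound across the clause boundary.
Strong reading: for every (d,c) with noticed(d,c), logged(d,c) ∧ photographed(d,c).
Restrictor pairs: (d1,c3) ✓  (d1,c6) ✓  (d3,c7) ✗  (d4,c2) ✗  (d5,c2) ✓
Counterexample: (d3,c7) is in noticed but fails the scope.

False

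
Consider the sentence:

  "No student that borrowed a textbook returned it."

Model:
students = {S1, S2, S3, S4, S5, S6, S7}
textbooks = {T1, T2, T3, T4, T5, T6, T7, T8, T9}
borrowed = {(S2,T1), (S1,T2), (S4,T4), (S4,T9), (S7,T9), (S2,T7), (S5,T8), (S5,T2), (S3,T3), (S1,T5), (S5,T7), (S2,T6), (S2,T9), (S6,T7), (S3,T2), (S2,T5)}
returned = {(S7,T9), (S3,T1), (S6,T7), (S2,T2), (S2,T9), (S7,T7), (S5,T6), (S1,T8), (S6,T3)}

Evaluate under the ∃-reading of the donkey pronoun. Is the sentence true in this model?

False

"it" takes "a textbook" as antecedent — a donkey pronoun bound across the clause boundary.
Truth condition: for no (s,t) with borrowed(s,t) does returned(s,t) hold.
Restrictor pairs — does the scope hold? (S1,T2):fails  (S1,T5):fails  (S2,T1):fails  (S2,T5):fails  (S2,T6):fails  (S2,T7):fails  (S2,T9):holds  (S3,T2):fails  (S3,T3):fails  (S4,T4):fails  (S4,T9):fails  (S5,T2):fails  (S5,T7):fails  (S5,T8):fails  (S6,T7):holds  (S7,T9):holds
Scope holds for 3 pair(s), so the sentence is false.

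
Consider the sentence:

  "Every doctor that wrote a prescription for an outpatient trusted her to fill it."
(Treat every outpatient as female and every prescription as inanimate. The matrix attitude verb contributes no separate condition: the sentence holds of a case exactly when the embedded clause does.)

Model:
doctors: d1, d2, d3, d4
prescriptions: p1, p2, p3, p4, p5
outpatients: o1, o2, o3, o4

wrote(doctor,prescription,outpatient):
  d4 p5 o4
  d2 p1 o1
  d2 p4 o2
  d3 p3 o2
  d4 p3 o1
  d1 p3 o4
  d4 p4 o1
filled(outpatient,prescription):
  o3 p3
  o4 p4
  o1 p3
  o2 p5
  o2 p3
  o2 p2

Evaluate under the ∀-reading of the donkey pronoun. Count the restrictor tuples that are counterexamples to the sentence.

"her" takes "an outpatient" as antecedent and "it" takes "a prescription"; both are donkey pronouns co-varying with the restrictor.
Strong reading: for every (d,p,o) with wrote(d,p,o), filled(o,p).
Restrictor triples: (d1,p3,o4)→filled(o4,p3) ✗  (d2,p1,o1)→filled(o1,p1) ✗  (d2,p4,o2)→filled(o2,p4) ✗  (d3,p3,o2)→filled(o2,p3) ✓  (d4,p3,o1)→filled(o1,p3) ✓  (d4,p4,o1)→filled(o1,p4) ✗  (d4,p5,o4)→filled(o4,p5) ✗
Counterexamples (restrictor triples failing the scope): 5.

5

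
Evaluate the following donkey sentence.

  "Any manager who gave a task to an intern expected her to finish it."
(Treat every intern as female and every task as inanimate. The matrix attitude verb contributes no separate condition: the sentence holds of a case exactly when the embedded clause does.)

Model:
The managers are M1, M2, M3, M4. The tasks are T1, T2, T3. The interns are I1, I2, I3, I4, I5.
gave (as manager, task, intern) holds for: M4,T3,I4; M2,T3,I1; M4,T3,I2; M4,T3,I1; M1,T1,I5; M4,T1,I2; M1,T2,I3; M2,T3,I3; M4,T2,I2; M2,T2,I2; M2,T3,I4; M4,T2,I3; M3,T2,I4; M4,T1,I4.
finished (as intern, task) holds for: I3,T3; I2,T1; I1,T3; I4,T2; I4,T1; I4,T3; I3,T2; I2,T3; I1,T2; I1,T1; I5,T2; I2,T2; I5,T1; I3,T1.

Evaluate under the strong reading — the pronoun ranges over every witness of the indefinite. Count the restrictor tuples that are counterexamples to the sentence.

0

"her" takes "an intern" as antecedent and "it" takes "a task"; both are donkey pronouns co-varying with the restrictor.
Strong reading: for every (m,t,i) with gave(m,t,i), finished(i,t).
Restrictor triples: (M1,T1,I5)→finished(I5,T1) ✓  (M1,T2,I3)→finished(I3,T2) ✓  (M2,T2,I2)→finished(I2,T2) ✓  (M2,T3,I1)→finished(I1,T3) ✓  (M2,T3,I3)→finished(I3,T3) ✓  (M2,T3,I4)→finished(I4,T3) ✓  (M3,T2,I4)→finished(I4,T2) ✓  (M4,T1,I2)→finished(I2,T1) ✓  (M4,T1,I4)→finished(I4,T1) ✓  (M4,T2,I2)→finished(I2,T2) ✓  (M4,T2,I3)→finished(I3,T2) ✓  (M4,T3,I1)→finished(I1,T3) ✓  (M4,T3,I2)→finished(I2,T3) ✓  (M4,T3,I4)→finished(I4,T3) ✓
Counterexamples (restrictor triples failing the scope): 0.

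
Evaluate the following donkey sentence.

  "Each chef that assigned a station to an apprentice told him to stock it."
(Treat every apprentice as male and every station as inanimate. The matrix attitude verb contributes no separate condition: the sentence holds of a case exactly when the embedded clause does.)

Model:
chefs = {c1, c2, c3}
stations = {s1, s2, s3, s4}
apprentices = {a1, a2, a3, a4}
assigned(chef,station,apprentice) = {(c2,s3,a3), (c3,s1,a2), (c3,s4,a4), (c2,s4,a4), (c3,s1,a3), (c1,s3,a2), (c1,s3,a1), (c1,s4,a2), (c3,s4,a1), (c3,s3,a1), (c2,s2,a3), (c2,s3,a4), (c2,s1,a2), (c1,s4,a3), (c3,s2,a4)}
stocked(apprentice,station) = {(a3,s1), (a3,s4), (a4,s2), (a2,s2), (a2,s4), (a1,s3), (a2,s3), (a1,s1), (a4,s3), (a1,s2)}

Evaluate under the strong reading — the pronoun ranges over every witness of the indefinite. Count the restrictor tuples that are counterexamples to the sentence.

"him" takes "an apprentice" as antecedent and "it" takes "a station"; both are donkey pronouns co-varying with the restrictor.
Strong reading: for every (c,s,a) with assigned(c,s,a), stocked(a,s).
Restrictor triples: (c1,s3,a1)→stocked(a1,s3) ✓  (c1,s3,a2)→stocked(a2,s3) ✓  (c1,s4,a2)→stocked(a2,s4) ✓  (c1,s4,a3)→stocked(a3,s4) ✓  (c2,s1,a2)→stocked(a2,s1) ✗  (c2,s2,a3)→stocked(a3,s2) ✗  (c2,s3,a3)→stocked(a3,s3) ✗  (c2,s3,a4)→stocked(a4,s3) ✓  (c2,s4,a4)→stocked(a4,s4) ✗  (c3,s1,a2)→stocked(a2,s1) ✗  (c3,s1,a3)→stocked(a3,s1) ✓  (c3,s2,a4)→stocked(a4,s2) ✓  (c3,s3,a1)→stocked(a1,s3) ✓  (c3,s4,a1)→stocked(a1,s4) ✗  (c3,s4,a4)→stocked(a4,s4) ✗
Counterexamples (restrictor triples failing the scope): 7.

7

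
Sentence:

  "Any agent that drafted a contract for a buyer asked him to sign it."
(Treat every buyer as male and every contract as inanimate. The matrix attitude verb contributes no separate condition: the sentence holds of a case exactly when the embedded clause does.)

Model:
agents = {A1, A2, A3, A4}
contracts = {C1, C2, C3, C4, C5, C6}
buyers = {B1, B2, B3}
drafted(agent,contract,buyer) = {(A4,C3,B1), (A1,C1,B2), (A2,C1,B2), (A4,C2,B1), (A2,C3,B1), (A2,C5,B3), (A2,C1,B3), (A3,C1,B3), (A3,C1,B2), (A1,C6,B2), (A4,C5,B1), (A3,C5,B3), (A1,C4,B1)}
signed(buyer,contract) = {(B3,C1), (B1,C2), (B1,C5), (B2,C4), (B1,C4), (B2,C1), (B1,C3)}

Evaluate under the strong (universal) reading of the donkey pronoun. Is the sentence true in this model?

False

"him" takes "a buyer" as antecedent and "it" takes "a contract"; both are donkey pronouns co-varying with the restrictor.
Strong reading: for every (a,c,b) with drafted(a,c,b), signed(b,c).
Restrictor triples: (A1,C1,B2)→signed(B2,C1) ✓  (A1,C4,B1)→signed(B1,C4) ✓  (A1,C6,B2)→signed(B2,C6) ✗  (A2,C1,B2)→signed(B2,C1) ✓  (A2,C1,B3)→signed(B3,C1) ✓  (A2,C3,B1)→signed(B1,C3) ✓  (A2,C5,B3)→signed(B3,C5) ✗  (A3,C1,B2)→signed(B2,C1) ✓  (A3,C1,B3)→signed(B3,C1) ✓  (A3,C5,B3)→signed(B3,C5) ✗  (A4,C2,B1)→signed(B1,C2) ✓  (A4,C3,B1)→signed(B1,C3) ✓  (A4,C5,B1)→signed(B1,C5) ✓
Counterexample: (A1,C6,B2) — signed(B2,C6) does not hold.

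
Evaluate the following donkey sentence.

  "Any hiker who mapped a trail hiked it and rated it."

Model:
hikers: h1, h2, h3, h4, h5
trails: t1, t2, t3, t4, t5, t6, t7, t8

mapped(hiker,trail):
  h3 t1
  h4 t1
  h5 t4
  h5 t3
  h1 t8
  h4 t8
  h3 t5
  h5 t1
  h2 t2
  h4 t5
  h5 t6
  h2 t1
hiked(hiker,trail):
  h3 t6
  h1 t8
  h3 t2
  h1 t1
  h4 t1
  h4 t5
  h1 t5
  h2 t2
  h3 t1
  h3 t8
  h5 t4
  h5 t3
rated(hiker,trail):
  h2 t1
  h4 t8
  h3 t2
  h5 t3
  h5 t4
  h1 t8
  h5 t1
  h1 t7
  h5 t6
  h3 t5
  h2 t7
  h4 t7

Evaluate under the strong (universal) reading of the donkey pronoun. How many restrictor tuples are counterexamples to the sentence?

"it" takes "a trail" as antecedent — a donkey pronoun bound across the clause boundary.
Strong reading: for every (h,t) with mapped(h,t), hiked(h,t) ∧ rated(h,t).
Restrictor pairs: (h1,t8) ✓  (h2,t1) ✗  (h2,t2) ✗  (h3,t1) ✗  (h3,t5) ✗  (h4,t1) ✗  (h4,t5) ✗  (h4,t8) ✗  (h5,t1) ✗  (h5,t3) ✓  (h5,t4) ✓  (h5,t6) ✗
Counterexamples (restrictor pairs failing the scope): 9.

9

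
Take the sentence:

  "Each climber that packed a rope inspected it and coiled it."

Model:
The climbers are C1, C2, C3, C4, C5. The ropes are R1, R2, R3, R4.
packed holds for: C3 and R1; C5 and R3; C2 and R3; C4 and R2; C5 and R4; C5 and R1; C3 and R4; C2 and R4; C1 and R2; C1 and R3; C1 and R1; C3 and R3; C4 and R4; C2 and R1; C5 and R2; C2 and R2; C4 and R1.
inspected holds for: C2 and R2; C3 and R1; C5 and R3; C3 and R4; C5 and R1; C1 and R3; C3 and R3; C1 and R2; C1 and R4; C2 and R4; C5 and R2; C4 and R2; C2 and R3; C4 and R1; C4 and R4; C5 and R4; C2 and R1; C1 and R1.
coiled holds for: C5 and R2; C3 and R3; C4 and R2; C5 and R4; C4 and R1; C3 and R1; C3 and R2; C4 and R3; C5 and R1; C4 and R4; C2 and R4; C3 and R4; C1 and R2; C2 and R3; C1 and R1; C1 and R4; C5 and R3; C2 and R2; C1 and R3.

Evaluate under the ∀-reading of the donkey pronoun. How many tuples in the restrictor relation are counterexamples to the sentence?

1

"it" takes "a rope" as antecedent — a donkey pronoun bound across the clause boundary.
Strong reading: for every (c,r) with packed(c,r), inspected(c,r) ∧ coiled(c,r).
Restrictor pairs: (C1,R1) ✓  (C1,R2) ✓  (C1,R3) ✓  (C2,R1) ✗  (C2,R2) ✓  (C2,R3) ✓  (C2,R4) ✓  (C3,R1) ✓  (C3,R3) ✓  (C3,R4) ✓  (C4,R1) ✓  (C4,R2) ✓  (C4,R4) ✓  (C5,R1) ✓  (C5,R2) ✓  (C5,R3) ✓  (C5,R4) ✓
Counterexamples (restrictor pairs failing the scope): 1.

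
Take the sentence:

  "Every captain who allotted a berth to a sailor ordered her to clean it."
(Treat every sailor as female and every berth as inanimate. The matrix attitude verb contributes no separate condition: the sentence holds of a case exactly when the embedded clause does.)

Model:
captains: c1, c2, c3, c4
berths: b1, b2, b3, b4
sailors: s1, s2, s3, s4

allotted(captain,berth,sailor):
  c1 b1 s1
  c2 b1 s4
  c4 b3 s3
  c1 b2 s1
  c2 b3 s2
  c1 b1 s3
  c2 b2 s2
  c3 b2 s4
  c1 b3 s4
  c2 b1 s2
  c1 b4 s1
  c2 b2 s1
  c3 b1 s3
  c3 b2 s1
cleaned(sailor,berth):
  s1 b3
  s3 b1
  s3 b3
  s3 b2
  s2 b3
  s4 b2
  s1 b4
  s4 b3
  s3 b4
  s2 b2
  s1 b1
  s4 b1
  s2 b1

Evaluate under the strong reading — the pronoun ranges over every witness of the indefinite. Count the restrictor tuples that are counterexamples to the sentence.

3

"her" takes "a sailor" as antecedent and "it" takes "a berth"; both are donkey pronouns co-varying with the restrictor.
Strong reading: for every (c,b,s) with allotted(c,b,s), cleaned(s,b).
Restrictor triples: (c1,b1,s1)→cleaned(s1,b1) ✓  (c1,b1,s3)→cleaned(s3,b1) ✓  (c1,b2,s1)→cleaned(s1,b2) ✗  (c1,b3,s4)→cleaned(s4,b3) ✓  (c1,b4,s1)→cleaned(s1,b4) ✓  (c2,b1,s2)→cleaned(s2,b1) ✓  (c2,b1,s4)→cleaned(s4,b1) ✓  (c2,b2,s1)→cleaned(s1,b2) ✗  (c2,b2,s2)→cleaned(s2,b2) ✓  (c2,b3,s2)→cleaned(s2,b3) ✓  (c3,b1,s3)→cleaned(s3,b1) ✓  (c3,b2,s1)→cleaned(s1,b2) ✗  (c3,b2,s4)→cleaned(s4,b2) ✓  (c4,b3,s3)→cleaned(s3,b3) ✓
Counterexamples (restrictor triples failing the scope): 3.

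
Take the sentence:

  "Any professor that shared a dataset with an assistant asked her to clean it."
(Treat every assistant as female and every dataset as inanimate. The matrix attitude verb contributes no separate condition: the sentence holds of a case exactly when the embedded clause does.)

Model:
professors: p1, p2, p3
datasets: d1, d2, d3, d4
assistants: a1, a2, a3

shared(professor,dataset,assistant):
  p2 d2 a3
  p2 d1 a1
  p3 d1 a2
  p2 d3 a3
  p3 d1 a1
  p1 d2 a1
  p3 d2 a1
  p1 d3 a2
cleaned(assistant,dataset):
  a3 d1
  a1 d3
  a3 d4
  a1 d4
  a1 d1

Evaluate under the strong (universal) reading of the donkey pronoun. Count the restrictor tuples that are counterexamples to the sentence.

"her" takes "an assistant" as antecedent and "it" takes "a dataset"; both are donkey pronouns co-varying with the restrictor.
Strong reading: for every (p,d,a) with shared(p,d,a), cleaned(a,d).
Restrictor triples: (p1,d2,a1)→cleaned(a1,d2) ✗  (p1,d3,a2)→cleaned(a2,d3) ✗  (p2,d1,a1)→cleaned(a1,d1) ✓  (p2,d2,a3)→cleaned(a3,d2) ✗  (p2,d3,a3)→cleaned(a3,d3) ✗  (p3,d1,a1)→cleaned(a1,d1) ✓  (p3,d1,a2)→cleaned(a2,d1) ✗  (p3,d2,a1)→cleaned(a1,d2) ✗
Counterexamples (restrictor triples failing the scope): 6.

6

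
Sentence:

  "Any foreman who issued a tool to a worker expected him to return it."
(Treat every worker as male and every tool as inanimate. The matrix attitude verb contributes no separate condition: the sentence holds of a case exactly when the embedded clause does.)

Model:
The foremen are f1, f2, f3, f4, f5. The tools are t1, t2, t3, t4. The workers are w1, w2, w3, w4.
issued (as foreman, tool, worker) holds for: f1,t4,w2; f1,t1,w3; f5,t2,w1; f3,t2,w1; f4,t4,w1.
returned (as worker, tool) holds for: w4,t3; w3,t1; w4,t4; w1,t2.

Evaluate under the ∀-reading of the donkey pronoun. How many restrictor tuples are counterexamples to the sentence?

"him" takes "a worker" as antecedent and "it" takes "a tool"; both are donkey pronouns co-varying with the restrictor.
Strong reading: for every (f,t,w) with issued(f,t,w), returned(w,t).
Restrictor triples: (f1,t1,w3)→returned(w3,t1) ✓  (f1,t4,w2)→returned(w2,t4) ✗  (f3,t2,w1)→returned(w1,t2) ✓  (f4,t4,w1)→returned(w1,t4) ✗  (f5,t2,w1)→returned(w1,t2) ✓
Counterexamples (restrictor triples failing the scope): 2.

2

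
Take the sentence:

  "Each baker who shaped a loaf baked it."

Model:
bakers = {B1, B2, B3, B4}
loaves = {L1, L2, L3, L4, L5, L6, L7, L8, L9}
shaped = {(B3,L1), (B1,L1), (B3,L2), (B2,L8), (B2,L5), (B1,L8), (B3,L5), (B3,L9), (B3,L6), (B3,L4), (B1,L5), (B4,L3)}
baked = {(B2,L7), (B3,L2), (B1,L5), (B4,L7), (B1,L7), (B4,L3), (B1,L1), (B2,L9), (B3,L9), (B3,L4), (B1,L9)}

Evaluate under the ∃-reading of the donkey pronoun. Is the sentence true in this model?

False

"it" takes "a loaf" as antecedent — a donkey pronoun bound across the clause boundary.
Weak reading: every baker b with some shaped-loaf has at least one shaped-loaf l such that baked(b,l).
Per baker: B1:✓  B2:✗  B3:✓  B4:✓
B2 has no witness among its shaped-loaves.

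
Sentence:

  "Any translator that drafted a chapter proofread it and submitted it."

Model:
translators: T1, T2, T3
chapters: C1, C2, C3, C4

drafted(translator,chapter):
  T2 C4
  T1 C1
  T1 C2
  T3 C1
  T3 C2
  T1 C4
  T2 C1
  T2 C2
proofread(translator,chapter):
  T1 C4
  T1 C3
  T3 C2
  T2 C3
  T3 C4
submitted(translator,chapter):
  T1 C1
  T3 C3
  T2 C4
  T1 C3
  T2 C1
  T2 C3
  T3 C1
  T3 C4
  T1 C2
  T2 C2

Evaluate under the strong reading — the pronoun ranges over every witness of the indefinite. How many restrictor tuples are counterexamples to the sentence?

8

"it" takes "a chapter" as antecedent — a donkey pronoun bound across the clause boundary.
Strong reading: for every (t,c) with drafted(t,c), proofread(t,c) ∧ submitted(t,c).
Restrictor pairs: (T1,C1) ✗  (T1,C2) ✗  (T1,C4) ✗  (T2,C1) ✗  (T2,C2) ✗  (T2,C4) ✗  (T3,C1) ✗  (T3,C2) ✗
Counterexamples (restrictor pairs failing the scope): 8.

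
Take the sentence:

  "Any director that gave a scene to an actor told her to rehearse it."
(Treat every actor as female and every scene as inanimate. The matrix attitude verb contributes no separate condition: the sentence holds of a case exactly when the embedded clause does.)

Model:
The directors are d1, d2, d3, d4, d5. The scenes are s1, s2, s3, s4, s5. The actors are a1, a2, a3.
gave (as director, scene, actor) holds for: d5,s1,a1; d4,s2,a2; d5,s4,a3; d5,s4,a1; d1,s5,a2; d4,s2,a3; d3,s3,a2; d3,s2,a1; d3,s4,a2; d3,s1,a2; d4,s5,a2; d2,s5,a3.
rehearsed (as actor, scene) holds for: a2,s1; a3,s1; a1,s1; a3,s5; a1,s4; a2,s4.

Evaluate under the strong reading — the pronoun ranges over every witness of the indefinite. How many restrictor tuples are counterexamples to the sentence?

"her" takes "an actor" as antecedent and "it" takes "a scene"; both are donkey pronouns co-varying with the restrictor.
Strong reading: for every (d,s,a) with gave(d,s,a), rehearsed(a,s).
Restrictor triples: (d1,s5,a2)→rehearsed(a2,s5) ✗  (d2,s5,a3)→rehearsed(a3,s5) ✓  (d3,s1,a2)→rehearsed(a2,s1) ✓  (d3,s2,a1)→rehearsed(a1,s2) ✗  (d3,s3,a2)→rehearsed(a2,s3) ✗  (d3,s4,a2)→rehearsed(a2,s4) ✓  (d4,s2,a2)→rehearsed(a2,s2) ✗  (d4,s2,a3)→rehearsed(a3,s2) ✗  (d4,s5,a2)→rehearsed(a2,s5) ✗  (d5,s1,a1)→rehearsed(a1,s1) ✓  (d5,s4,a1)→rehearsed(a1,s4) ✓  (d5,s4,a3)→rehearsed(a3,s4) ✗
Counterexamples (restrictor triples failing the scope): 7.

7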